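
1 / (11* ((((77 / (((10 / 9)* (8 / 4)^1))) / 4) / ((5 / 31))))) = 400 / 236313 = 0.00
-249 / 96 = -83 / 32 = -2.59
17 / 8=2.12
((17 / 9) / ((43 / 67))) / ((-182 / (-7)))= 0.11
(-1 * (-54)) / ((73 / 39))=2106 / 73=28.85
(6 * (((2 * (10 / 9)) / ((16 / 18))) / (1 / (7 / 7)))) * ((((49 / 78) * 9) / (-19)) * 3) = -6615 / 494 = -13.39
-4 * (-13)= 52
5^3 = 125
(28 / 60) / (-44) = -7 / 660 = -0.01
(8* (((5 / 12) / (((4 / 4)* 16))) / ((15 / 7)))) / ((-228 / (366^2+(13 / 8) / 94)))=-705144475 / 12344832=-57.12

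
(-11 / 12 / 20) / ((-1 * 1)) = 11 / 240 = 0.05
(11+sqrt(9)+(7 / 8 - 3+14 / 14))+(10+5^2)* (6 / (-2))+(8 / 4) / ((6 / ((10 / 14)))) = -15437 / 168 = -91.89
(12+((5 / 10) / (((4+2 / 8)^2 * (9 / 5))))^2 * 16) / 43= 81208012 / 290903643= 0.28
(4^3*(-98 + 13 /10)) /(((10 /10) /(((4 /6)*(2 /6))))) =-61888 /45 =-1375.29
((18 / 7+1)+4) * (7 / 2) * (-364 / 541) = -9646 / 541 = -17.83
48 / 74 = 0.65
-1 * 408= -408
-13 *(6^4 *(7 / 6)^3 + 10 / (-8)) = -106951 / 4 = -26737.75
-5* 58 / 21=-290 / 21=-13.81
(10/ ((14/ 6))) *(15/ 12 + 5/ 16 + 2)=855/ 56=15.27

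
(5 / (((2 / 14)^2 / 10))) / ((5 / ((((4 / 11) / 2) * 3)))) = 267.27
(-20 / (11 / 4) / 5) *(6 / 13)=-96 / 143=-0.67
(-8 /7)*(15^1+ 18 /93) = -3768 /217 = -17.36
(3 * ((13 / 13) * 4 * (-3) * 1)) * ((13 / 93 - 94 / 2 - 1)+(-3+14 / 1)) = 41136 / 31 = 1326.97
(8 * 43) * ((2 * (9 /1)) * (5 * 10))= 309600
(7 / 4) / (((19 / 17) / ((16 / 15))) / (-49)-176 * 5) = -0.00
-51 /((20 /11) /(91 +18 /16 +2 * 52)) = -5501.31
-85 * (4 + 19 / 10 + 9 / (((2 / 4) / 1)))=-4063 / 2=-2031.50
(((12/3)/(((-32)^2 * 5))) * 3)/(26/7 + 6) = 0.00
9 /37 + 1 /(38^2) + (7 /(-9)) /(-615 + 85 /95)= 171965915 /701322642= 0.25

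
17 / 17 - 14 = -13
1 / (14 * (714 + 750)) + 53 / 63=51731 / 61488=0.84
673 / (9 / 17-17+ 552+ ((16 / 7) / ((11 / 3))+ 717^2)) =880957 / 673644325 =0.00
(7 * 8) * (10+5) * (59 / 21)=2360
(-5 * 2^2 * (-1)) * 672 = 13440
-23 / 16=-1.44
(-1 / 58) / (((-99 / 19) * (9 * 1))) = 19 / 51678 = 0.00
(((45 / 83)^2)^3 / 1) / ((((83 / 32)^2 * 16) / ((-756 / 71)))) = -401769396000000 / 159912748481871911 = -0.00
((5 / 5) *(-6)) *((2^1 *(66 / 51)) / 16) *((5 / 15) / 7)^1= -11 / 238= -0.05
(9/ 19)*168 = 1512/ 19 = 79.58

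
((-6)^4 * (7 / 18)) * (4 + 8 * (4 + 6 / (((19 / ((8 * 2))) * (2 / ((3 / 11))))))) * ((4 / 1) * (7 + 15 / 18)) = 137011392 / 209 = 655556.90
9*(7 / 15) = 21 / 5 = 4.20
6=6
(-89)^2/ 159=7921/ 159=49.82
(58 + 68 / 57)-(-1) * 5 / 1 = 3659 / 57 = 64.19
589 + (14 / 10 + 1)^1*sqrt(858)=12*sqrt(858) / 5 + 589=659.30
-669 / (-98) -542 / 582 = 168121 / 28518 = 5.90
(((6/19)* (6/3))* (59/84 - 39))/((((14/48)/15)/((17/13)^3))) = -5689843560/2045407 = -2781.77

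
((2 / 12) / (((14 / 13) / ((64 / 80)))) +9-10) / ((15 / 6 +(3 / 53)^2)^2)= -2903697008 / 20765636745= -0.14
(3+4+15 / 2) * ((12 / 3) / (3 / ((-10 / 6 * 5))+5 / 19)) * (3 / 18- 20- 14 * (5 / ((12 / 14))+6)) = 5110525 / 46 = 111098.37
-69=-69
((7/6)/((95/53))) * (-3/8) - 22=-33811/1520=-22.24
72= 72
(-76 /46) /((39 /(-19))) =0.80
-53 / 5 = -10.60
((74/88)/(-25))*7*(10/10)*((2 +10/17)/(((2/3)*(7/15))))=-333/170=-1.96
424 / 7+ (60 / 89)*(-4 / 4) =37316 / 623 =59.90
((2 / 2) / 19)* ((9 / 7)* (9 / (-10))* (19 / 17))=-81 / 1190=-0.07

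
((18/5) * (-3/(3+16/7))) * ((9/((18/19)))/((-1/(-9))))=-32319/185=-174.70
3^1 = 3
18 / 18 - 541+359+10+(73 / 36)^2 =-216287 / 1296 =-166.89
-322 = -322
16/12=4/3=1.33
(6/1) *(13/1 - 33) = -120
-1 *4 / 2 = -2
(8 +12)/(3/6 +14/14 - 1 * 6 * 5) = -40/57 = -0.70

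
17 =17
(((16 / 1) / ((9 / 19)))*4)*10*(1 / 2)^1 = 6080 / 9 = 675.56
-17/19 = -0.89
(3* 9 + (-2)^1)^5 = 9765625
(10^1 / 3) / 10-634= -1901 / 3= -633.67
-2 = -2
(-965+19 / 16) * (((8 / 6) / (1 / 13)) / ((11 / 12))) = -200473 / 11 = -18224.82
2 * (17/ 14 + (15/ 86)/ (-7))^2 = 256328/ 90601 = 2.83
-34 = -34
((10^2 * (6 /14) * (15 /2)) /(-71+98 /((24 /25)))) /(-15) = -1800 /2611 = -0.69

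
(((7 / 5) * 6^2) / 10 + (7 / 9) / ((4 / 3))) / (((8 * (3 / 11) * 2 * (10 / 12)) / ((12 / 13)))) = 1.43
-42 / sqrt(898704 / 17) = -7 * sqrt(17) / 158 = -0.18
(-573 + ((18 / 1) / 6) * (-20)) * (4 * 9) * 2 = -45576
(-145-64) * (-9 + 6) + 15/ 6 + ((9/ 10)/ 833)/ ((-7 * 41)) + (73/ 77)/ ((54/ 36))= 630.13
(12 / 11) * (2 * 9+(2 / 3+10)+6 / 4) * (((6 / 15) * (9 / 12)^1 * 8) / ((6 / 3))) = 2172 / 55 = 39.49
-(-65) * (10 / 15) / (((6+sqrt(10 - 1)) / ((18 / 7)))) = 260 / 21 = 12.38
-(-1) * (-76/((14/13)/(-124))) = 61256/7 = 8750.86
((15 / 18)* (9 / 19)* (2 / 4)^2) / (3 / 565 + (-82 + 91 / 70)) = -565 / 462004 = -0.00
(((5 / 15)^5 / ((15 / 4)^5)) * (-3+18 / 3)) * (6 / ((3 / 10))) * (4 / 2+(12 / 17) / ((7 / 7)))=188416 / 209131875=0.00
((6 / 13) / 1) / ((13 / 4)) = 24 / 169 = 0.14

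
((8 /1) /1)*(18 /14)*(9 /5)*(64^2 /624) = 55296 /455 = 121.53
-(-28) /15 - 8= -92 /15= -6.13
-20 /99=-0.20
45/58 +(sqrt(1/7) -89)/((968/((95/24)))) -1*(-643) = 95*sqrt(7)/162624 +433484629/673728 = 643.41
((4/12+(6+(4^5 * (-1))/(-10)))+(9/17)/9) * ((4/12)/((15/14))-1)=-860002/11475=-74.95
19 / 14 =1.36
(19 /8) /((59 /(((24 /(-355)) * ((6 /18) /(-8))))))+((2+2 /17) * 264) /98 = 796260947 /139577480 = 5.70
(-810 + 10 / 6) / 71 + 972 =960.62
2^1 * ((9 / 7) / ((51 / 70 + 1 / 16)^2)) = 806400 / 196249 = 4.11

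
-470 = -470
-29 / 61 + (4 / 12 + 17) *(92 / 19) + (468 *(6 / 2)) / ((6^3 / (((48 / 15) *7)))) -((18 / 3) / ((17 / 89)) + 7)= 190.64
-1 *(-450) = 450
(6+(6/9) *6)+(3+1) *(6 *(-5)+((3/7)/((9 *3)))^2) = -436586/3969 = -110.00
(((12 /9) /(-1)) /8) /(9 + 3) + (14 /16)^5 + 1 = 442079 /294912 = 1.50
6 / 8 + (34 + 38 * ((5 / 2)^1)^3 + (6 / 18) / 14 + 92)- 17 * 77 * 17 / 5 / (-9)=382736 / 315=1215.03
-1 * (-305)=305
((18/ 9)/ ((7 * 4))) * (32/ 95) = 16/ 665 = 0.02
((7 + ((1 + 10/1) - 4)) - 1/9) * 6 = 250/3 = 83.33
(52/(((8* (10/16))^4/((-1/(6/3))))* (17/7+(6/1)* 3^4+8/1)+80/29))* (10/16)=-2639/50387276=-0.00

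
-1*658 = -658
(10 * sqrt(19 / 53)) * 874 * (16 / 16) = 8740 * sqrt(1007) / 53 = 5232.99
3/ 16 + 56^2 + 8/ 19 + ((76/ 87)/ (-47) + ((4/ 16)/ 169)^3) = 75278082508863263/ 23999975553216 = 3136.59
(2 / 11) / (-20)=-1 / 110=-0.01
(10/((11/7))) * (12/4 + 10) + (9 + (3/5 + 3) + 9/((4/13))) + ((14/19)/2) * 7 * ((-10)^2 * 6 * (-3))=-18883267/4180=-4517.53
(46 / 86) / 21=23 / 903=0.03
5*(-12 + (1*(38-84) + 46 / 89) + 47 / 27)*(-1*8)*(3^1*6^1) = 10715920 / 267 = 40134.53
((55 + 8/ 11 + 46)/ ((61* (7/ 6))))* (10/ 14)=33570/ 32879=1.02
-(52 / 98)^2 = -676 / 2401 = -0.28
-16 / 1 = -16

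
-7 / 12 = -0.58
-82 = -82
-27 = -27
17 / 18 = 0.94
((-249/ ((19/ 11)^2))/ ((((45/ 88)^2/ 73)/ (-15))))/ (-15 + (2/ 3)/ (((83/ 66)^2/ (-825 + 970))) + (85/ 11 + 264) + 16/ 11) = 1094.53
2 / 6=1 / 3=0.33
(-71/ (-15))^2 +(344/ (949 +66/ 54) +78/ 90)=5684359/ 240525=23.63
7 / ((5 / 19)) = 133 / 5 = 26.60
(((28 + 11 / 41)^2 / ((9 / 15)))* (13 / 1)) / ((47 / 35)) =12893.22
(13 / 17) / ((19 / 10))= 130 / 323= 0.40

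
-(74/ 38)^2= -3.79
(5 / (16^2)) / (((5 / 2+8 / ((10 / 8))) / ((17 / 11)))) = 425 / 125312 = 0.00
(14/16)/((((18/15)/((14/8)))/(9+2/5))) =2303/192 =11.99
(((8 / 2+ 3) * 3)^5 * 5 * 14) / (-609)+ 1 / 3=-40840981 / 87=-469436.56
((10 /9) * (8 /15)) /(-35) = -16 /945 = -0.02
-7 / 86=-0.08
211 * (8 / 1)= 1688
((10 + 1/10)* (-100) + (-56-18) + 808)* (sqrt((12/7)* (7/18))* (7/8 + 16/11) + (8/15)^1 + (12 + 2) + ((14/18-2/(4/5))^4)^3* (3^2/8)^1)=-92299843112415325171/428456067194880-4715* sqrt(6)/22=-215949.26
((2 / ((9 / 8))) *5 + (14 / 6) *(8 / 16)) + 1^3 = 199 / 18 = 11.06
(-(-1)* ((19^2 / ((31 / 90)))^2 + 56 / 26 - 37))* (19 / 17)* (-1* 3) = -782174860119 / 212381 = -3682885.29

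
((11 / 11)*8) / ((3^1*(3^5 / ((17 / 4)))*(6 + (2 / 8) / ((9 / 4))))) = 34 / 4455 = 0.01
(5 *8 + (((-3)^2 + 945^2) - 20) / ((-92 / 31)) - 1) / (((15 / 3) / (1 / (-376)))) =13839923 / 86480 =160.04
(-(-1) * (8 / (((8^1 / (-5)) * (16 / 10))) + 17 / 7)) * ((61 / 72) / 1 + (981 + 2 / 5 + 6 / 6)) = -657371 / 960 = -684.76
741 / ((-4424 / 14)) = -741 / 316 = -2.34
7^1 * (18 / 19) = 126 / 19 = 6.63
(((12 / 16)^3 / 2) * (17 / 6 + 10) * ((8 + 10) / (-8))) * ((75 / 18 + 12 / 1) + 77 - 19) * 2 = -925155 / 1024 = -903.47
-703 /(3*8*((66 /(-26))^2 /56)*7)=-118807 /3267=-36.37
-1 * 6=-6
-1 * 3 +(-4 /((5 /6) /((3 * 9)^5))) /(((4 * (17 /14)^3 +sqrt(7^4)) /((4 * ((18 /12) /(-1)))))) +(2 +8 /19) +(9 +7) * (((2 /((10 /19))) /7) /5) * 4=942600031306853 /128102275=7358183.38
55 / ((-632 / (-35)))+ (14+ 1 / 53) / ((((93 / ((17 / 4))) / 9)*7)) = 28126519 / 7268632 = 3.87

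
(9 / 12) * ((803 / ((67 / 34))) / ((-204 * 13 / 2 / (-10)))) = 4015 / 1742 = 2.30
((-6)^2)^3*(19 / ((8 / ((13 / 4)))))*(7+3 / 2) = 3061071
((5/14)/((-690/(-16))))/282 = 0.00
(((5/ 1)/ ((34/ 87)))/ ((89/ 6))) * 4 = 5220/ 1513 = 3.45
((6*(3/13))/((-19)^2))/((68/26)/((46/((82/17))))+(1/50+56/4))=6900/25715113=0.00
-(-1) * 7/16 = 7/16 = 0.44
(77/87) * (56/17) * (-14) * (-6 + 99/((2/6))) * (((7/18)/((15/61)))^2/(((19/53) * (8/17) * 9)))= -3536634336697/180755550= -19565.84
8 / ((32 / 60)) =15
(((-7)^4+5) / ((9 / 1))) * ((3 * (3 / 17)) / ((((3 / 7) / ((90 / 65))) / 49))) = 22405.19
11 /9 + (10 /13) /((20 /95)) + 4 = 2077 /234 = 8.88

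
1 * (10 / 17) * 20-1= 183 / 17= 10.76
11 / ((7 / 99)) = 1089 / 7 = 155.57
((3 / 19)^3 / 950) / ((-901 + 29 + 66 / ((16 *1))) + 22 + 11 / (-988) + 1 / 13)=-0.00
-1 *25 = -25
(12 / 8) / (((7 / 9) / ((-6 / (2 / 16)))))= -648 / 7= -92.57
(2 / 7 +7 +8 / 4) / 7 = 65 / 49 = 1.33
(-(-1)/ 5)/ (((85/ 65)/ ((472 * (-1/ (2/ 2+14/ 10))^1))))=-1534/ 51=-30.08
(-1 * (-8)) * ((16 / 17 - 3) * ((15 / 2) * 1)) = -2100 / 17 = -123.53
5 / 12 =0.42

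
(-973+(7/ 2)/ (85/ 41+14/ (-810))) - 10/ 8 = -33200829/ 34138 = -972.55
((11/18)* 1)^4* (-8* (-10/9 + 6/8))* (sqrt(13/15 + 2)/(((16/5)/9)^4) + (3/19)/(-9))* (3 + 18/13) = -14641/472392 + 34772375* sqrt(645)/4718592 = 187.12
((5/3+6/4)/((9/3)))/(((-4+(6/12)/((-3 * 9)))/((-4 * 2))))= 456/217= 2.10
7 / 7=1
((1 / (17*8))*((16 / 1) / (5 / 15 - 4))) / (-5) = 6 / 935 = 0.01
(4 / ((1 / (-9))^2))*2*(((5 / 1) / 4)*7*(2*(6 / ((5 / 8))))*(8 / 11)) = 870912 / 11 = 79173.82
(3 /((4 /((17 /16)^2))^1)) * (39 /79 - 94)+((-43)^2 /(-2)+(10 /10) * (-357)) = -110072753 /80896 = -1360.67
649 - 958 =-309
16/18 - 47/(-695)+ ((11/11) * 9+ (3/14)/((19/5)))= 16659773/1663830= 10.01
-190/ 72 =-95/ 36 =-2.64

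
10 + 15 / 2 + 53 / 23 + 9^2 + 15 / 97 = 450479 / 4462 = 100.96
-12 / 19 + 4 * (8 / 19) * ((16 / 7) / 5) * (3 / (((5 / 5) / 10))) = 22.47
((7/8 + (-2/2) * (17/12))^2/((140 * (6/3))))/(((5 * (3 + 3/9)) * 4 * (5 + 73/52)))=2197/895104000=0.00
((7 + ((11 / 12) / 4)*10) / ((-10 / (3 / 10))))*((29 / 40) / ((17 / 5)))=-6467 / 108800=-0.06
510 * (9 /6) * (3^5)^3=10976913855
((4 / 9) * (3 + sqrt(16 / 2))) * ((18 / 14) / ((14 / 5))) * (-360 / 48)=-225 / 49- 150 * sqrt(2) / 49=-8.92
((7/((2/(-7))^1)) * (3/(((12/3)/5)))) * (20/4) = -3675/8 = -459.38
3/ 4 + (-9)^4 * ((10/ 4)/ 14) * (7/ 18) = 3651/ 8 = 456.38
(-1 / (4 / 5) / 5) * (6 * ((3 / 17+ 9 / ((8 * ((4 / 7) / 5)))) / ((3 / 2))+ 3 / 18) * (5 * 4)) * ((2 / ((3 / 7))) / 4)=-195545 / 816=-239.64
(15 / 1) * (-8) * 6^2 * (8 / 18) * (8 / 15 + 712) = -1368064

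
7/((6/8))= 28/3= 9.33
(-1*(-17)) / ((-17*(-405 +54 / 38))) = 19 / 7668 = 0.00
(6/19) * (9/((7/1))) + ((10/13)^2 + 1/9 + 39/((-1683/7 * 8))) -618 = -186696109669/302630328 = -616.91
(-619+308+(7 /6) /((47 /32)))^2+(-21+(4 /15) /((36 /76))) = 28690407184 /298215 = 96207.12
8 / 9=0.89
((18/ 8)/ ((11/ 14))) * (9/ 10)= 567/ 220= 2.58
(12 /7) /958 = 6 /3353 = 0.00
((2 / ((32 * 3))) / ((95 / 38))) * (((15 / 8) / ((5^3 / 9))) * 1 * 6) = 27 / 4000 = 0.01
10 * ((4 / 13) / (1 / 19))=760 / 13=58.46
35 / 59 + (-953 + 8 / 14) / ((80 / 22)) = -4317083 / 16520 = -261.32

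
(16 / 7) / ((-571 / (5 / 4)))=-0.01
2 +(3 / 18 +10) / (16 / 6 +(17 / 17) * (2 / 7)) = 5.44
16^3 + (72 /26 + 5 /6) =319769 /78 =4099.60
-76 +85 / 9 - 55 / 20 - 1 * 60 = -4655 / 36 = -129.31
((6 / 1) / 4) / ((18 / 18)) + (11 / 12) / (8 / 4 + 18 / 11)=841 / 480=1.75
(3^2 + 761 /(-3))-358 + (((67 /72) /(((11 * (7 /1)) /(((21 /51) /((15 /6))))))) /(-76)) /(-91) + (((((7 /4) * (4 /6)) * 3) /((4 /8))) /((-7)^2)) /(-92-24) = -4068601480717 /6750984240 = -602.67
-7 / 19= -0.37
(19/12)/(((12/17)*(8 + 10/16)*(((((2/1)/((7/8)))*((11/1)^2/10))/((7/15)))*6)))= 15827/21640608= 0.00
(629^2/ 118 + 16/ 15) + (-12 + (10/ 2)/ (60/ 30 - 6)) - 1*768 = 9107381/ 3540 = 2572.71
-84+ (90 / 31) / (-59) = -153726 / 1829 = -84.05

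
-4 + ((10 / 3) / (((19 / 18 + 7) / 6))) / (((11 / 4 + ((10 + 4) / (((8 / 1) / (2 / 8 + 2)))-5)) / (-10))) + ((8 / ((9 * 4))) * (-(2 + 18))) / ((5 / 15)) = -2788 / 87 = -32.05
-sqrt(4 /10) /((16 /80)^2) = -5 * sqrt(10) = -15.81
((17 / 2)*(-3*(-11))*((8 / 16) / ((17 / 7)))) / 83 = 231 / 332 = 0.70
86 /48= 43 /24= 1.79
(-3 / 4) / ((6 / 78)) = -39 / 4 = -9.75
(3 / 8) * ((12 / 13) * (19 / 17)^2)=3249 / 7514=0.43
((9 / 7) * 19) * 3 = 513 / 7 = 73.29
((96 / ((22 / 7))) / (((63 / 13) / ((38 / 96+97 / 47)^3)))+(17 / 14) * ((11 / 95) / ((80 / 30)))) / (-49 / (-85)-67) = -25124773738219241 / 17782947974905344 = -1.41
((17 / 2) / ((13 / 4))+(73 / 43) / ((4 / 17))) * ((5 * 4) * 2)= 219810 / 559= 393.22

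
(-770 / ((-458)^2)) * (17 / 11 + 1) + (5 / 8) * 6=3.74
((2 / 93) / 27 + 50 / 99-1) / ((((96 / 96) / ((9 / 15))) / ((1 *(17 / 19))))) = -0.27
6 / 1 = 6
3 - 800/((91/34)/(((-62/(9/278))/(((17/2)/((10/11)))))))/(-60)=-27496519/27027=-1017.37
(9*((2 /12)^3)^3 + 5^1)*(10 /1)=27993605 /559872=50.00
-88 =-88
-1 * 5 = -5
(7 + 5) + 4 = 16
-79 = -79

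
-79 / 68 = -1.16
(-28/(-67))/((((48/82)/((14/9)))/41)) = 82369/1809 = 45.53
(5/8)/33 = 5/264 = 0.02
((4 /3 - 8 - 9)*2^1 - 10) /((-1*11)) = 124 /33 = 3.76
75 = 75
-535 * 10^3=-535000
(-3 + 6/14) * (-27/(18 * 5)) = 27/35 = 0.77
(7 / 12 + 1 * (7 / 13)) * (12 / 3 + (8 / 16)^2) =2975 / 624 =4.77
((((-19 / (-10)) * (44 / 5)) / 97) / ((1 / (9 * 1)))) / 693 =38 / 16975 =0.00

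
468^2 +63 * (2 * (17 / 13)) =2849454 / 13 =219188.77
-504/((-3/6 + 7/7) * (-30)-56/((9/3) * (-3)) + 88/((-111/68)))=167832/20875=8.04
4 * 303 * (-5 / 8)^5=-946875 / 8192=-115.59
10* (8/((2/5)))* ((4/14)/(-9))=-400/63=-6.35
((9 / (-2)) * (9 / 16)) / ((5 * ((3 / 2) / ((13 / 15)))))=-117 / 400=-0.29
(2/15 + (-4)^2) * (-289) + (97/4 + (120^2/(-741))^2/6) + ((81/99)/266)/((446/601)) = -143791726911299/31427566170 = -4575.34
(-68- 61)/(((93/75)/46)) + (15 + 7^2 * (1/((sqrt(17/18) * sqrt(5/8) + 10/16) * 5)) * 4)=-17444247/3565 + 9408 * sqrt(85)/575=-4742.35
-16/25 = -0.64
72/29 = 2.48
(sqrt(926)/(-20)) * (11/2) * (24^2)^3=-262766592 * sqrt(926)/5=-1599210517.88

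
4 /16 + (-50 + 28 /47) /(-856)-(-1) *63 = 63.31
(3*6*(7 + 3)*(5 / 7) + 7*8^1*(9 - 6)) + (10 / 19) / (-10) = 39437 / 133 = 296.52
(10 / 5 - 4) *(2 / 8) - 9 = -19 / 2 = -9.50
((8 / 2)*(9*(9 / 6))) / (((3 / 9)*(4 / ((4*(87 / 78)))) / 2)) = 4698 / 13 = 361.38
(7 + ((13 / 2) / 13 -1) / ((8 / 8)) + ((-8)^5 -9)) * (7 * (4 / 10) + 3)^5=-1344321216609 / 6250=-215091394.66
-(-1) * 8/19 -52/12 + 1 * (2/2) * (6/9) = -185/57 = -3.25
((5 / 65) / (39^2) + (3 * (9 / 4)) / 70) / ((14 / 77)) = 5875661 / 11072880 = 0.53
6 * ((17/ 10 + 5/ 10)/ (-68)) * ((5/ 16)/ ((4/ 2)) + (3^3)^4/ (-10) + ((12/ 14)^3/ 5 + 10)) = 96227469393/ 9329600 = 10314.21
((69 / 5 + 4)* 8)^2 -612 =491644 / 25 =19665.76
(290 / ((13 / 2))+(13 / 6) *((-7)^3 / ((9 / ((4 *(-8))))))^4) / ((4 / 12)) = 14378702971097.50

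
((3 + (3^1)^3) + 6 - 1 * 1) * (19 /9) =665 /9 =73.89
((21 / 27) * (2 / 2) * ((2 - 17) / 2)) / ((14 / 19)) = -95 / 12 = -7.92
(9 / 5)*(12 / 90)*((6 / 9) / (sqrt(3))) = 4*sqrt(3) / 75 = 0.09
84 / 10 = 42 / 5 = 8.40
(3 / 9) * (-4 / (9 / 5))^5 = -3200000 / 177147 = -18.06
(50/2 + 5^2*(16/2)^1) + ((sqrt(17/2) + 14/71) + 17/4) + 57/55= sqrt(34)/2 + 3600153/15620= 233.40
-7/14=-1/2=-0.50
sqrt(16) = 4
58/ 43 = 1.35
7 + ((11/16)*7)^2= 7721/256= 30.16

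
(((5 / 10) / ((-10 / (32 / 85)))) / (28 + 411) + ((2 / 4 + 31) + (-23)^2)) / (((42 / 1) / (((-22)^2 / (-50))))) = -8435739213 / 65301250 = -129.18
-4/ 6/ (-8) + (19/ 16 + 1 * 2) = 157/ 48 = 3.27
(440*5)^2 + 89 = 4840089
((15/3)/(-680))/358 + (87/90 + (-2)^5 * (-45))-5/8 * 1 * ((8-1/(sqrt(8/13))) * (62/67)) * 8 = 155 * sqrt(26)/134 + 68697379387/48931440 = 1409.85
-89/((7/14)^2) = -356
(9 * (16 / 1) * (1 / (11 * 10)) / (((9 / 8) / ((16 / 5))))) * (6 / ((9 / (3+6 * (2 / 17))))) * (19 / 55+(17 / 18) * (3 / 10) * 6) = 193536 / 10285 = 18.82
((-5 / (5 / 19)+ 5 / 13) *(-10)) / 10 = 242 / 13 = 18.62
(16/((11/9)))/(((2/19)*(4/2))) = 684/11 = 62.18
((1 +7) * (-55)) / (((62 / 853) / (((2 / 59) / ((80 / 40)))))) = -187660 / 1829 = -102.60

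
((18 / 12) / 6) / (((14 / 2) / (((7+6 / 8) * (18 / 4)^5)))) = 1830519 / 3584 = 510.75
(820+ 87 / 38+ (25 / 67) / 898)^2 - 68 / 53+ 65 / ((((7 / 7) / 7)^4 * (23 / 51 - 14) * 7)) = 8070385723319611815195 / 11964743875740767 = 674513.87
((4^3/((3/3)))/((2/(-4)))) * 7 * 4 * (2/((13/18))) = -9924.92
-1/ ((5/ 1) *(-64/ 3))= 3/ 320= 0.01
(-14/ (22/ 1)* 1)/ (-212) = 7/ 2332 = 0.00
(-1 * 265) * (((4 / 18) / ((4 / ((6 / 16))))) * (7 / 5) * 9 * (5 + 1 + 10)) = -1113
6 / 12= 1 / 2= 0.50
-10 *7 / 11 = -70 / 11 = -6.36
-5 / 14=-0.36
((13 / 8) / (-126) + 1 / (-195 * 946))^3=-63929465927623477 / 29764945279370036736000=-0.00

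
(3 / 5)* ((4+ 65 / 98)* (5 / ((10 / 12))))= 4113 / 245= 16.79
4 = 4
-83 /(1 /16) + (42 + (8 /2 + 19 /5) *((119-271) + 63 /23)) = -281777 /115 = -2450.23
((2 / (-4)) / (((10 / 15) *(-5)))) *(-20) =-3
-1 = -1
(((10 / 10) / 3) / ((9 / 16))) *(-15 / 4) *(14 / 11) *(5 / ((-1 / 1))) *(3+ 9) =5600 / 33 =169.70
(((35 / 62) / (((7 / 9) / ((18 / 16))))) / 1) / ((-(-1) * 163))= 0.01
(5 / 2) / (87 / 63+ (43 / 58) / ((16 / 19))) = 48720 / 44069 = 1.11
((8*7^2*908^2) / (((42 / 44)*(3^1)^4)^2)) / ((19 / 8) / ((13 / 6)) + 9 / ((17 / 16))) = 2822014953472 / 499377393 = 5651.07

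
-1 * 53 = -53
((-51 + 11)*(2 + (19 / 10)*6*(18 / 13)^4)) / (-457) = 3.84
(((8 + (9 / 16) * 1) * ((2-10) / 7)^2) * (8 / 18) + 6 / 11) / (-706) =-13379 / 1712403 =-0.01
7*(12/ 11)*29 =2436/ 11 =221.45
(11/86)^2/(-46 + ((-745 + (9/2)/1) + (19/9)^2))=-9801/468503318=-0.00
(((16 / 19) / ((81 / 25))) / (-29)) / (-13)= 400 / 580203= 0.00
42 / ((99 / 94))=1316 / 33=39.88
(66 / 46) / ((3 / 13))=143 / 23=6.22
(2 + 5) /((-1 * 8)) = -7 /8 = -0.88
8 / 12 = 2 / 3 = 0.67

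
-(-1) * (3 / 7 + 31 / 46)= 355 / 322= 1.10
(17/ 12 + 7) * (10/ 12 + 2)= 1717/ 72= 23.85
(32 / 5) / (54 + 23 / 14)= 448 / 3895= 0.12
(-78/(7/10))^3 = -474552000/343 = -1383533.53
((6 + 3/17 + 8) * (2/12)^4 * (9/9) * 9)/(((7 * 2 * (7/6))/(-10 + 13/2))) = -241/11424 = -0.02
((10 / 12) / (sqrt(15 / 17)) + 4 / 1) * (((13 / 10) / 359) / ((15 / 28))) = 91 * sqrt(255) / 242325 + 728 / 26925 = 0.03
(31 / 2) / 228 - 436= -198785 / 456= -435.93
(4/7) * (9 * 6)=216/7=30.86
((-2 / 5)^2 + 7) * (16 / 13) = 2864 / 325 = 8.81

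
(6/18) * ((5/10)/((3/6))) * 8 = 8/3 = 2.67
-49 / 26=-1.88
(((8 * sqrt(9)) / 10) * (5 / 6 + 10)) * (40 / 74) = 520 / 37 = 14.05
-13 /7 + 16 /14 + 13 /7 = 8 /7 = 1.14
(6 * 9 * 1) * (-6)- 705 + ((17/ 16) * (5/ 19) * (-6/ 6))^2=-95088839/ 92416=-1028.92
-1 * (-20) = 20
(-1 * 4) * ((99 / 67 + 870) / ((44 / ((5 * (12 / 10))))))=-350334 / 737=-475.35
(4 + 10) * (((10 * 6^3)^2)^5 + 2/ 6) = 92851046282708010317905920000000014/ 3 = 30950348760902670105968640000000000.00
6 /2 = 3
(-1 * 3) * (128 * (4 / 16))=-96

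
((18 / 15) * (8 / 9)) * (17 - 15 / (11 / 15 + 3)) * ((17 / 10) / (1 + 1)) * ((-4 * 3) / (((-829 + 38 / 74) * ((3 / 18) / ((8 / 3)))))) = 7316528 / 2682225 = 2.73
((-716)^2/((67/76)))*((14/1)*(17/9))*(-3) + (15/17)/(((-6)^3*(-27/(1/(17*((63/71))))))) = -109403191664275223/2371425336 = -46133938.95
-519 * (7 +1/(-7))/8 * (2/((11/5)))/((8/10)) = -38925/77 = -505.52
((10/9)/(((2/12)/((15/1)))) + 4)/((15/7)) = 728/15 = 48.53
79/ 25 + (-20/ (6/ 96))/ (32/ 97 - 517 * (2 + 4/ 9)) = 9412021/ 2757475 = 3.41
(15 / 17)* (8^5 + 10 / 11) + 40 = 5414350 / 187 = 28953.74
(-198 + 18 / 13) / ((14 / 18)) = -23004 / 91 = -252.79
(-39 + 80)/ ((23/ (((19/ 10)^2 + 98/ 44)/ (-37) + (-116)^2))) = 22453763939/ 936100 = 23986.50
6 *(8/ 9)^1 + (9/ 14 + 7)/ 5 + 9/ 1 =3331/ 210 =15.86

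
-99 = -99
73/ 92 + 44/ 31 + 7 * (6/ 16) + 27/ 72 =14867/ 2852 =5.21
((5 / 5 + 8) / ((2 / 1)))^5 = 1845.28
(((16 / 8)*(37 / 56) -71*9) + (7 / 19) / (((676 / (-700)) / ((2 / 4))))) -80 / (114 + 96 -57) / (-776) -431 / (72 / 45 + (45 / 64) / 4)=-2670724714267315 / 3032919879444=-880.58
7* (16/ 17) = 112/ 17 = 6.59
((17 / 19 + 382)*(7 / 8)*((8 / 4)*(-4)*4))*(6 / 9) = -7147.37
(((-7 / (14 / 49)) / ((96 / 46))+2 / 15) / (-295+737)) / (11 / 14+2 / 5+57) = -12999 / 28804256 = -0.00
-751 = -751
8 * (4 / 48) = 2 / 3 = 0.67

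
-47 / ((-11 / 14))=658 / 11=59.82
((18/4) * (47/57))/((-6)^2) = 47/456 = 0.10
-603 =-603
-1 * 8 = -8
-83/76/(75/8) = -166/1425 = -0.12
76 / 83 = 0.92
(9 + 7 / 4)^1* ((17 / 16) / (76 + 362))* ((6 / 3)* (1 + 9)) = 3655 / 7008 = 0.52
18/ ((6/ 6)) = 18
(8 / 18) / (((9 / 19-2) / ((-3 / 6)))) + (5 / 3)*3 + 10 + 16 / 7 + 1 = 33674 / 1827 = 18.43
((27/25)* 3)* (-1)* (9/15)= -243/125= -1.94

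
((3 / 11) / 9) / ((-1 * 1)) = -1 / 33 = -0.03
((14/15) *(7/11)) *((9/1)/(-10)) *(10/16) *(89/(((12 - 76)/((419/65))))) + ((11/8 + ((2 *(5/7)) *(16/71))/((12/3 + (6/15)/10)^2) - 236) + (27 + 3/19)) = -36048834783003589/176318849907200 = -204.45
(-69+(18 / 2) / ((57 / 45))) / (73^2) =-1176 / 101251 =-0.01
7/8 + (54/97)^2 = 89191/75272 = 1.18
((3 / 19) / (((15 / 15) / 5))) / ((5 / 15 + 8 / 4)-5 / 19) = 45 / 118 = 0.38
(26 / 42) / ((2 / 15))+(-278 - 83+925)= 568.64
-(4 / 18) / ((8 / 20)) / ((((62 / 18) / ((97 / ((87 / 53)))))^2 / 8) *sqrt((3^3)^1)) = -1057195240 *sqrt(3) / 7273809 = -251.74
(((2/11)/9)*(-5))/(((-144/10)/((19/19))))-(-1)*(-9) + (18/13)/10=-2051239/231660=-8.85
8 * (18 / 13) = 144 / 13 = 11.08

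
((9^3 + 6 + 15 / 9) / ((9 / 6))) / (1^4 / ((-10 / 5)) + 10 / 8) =17680 / 27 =654.81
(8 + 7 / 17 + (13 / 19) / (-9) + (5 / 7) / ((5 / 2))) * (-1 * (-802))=140701276 / 20349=6914.41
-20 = -20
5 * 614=3070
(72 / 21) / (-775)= -24 / 5425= -0.00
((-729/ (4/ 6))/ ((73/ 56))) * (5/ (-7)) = 43740/ 73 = 599.18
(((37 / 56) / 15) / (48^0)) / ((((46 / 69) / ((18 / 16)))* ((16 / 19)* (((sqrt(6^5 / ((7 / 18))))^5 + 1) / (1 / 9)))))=-1687903 / 550102655919495229128998512640 + 10167979873968* sqrt(21) / 268604812460691029848143805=0.00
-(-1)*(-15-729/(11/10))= -7455/11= -677.73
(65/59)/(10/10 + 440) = 65/26019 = 0.00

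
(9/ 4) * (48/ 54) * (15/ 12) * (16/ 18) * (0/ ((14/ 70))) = 0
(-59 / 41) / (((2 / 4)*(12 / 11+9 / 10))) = -12980 / 8979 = -1.45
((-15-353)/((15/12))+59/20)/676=-5829/13520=-0.43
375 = 375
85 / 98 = 0.87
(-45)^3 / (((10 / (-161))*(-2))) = -2934225 / 4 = -733556.25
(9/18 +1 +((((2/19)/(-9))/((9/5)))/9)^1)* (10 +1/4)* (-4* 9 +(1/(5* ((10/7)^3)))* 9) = -33472981421/61560000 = -543.75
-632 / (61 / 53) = -33496 / 61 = -549.11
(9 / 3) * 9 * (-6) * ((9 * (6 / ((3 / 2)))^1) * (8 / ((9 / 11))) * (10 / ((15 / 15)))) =-570240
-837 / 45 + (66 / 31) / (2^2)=-5601 / 310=-18.07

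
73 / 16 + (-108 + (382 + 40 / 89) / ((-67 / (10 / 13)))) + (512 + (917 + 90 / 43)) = 1323.26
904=904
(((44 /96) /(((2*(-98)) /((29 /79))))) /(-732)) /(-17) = -319 /4624389504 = -0.00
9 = 9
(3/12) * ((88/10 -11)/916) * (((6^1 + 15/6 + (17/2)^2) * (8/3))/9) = -3553/247320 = -0.01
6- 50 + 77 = 33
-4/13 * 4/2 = -8/13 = -0.62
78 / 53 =1.47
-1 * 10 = -10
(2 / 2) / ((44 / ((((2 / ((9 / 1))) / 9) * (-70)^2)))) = 2450 / 891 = 2.75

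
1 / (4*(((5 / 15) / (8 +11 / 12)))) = 107 / 16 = 6.69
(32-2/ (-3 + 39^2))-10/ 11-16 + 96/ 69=12509/ 759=16.48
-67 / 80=-0.84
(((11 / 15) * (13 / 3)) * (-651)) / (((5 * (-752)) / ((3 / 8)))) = 31031 / 150400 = 0.21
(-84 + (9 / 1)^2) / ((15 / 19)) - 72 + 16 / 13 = -4847 / 65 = -74.57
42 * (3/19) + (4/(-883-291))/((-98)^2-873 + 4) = 646058032/97421455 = 6.63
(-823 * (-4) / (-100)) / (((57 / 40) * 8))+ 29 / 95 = -736 / 285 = -2.58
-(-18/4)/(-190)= -0.02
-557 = -557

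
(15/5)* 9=27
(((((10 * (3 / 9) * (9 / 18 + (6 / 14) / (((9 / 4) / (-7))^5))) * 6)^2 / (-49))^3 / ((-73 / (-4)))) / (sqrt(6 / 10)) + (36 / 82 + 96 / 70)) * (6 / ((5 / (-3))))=-46764 / 7175 + 22080110086984865052738363837438445225000000000 * sqrt(15) / 166470621277652726241191349488571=513699642573494.03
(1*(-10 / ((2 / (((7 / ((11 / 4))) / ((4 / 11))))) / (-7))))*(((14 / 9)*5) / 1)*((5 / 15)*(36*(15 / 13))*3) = 1029000 / 13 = 79153.85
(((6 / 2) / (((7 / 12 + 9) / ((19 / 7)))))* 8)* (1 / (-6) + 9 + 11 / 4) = 63384 / 805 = 78.74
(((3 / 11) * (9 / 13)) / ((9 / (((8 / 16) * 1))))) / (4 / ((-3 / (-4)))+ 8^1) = 9 / 11440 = 0.00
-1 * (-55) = 55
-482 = -482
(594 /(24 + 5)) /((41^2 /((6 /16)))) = 891 /194996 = 0.00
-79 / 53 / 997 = -79 / 52841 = -0.00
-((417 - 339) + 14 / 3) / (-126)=124 / 189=0.66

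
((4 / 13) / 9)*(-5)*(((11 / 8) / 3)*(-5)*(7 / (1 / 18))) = 1925 / 39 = 49.36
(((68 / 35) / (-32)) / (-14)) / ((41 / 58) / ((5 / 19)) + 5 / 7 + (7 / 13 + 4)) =0.00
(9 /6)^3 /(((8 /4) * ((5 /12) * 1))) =81 /20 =4.05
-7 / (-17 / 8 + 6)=-56 / 31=-1.81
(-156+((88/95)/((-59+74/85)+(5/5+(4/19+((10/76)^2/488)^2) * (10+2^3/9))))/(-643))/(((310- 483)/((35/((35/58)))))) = 5508712101091688585736/105327956894132674567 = 52.30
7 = 7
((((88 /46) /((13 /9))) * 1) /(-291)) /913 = -12 /2407249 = -0.00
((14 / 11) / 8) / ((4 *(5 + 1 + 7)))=7 / 2288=0.00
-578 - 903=-1481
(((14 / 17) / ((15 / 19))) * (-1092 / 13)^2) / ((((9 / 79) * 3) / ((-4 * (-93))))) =2042897024 / 255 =8011360.88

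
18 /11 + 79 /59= 1931 /649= 2.98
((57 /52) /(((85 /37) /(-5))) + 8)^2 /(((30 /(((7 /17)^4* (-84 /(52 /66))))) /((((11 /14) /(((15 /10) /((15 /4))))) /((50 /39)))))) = -4.93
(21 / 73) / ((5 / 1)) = 21 / 365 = 0.06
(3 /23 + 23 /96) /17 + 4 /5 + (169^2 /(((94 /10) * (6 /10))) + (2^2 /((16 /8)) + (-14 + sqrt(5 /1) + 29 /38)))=sqrt(5) + 846973127537 /167598240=5055.83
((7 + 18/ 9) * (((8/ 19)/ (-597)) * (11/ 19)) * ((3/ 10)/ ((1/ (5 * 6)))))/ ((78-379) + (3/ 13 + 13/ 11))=339768/ 3077654599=0.00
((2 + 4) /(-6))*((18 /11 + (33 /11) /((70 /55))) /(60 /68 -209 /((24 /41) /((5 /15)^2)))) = 1129140 /10967341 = 0.10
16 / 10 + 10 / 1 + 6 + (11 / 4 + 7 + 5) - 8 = 24.35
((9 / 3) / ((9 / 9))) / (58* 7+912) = 3 / 1318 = 0.00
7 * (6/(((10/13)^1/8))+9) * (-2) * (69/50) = -172431/125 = -1379.45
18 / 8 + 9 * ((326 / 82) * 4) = 23841 / 164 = 145.37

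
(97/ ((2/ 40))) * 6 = 11640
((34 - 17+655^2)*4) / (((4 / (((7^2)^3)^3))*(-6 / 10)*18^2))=-3593918862524150513.67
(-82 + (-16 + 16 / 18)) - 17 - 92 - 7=-1918 / 9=-213.11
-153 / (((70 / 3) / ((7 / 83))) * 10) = -459 / 8300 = -0.06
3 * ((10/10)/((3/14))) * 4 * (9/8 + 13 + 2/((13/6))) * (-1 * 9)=-98595/13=-7584.23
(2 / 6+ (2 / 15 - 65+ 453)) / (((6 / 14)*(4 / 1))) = 40789 / 180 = 226.61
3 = 3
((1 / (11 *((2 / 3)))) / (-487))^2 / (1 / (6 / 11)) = 27 / 631343878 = 0.00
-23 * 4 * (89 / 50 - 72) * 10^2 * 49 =31655176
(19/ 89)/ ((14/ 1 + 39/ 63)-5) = 399/ 17978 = 0.02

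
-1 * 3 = -3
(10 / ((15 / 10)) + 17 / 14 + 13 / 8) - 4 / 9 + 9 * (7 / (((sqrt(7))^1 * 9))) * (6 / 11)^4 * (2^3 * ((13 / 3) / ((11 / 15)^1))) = 4567 / 504 + 673920 * sqrt(7) / 161051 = 20.13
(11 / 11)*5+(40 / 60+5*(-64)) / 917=12797 / 2751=4.65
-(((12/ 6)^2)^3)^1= -64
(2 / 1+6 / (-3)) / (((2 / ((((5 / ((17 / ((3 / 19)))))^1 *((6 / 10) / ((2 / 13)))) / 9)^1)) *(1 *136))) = 0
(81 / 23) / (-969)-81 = -81.00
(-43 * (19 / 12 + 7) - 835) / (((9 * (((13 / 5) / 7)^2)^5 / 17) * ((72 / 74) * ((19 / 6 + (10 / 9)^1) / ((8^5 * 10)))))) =-3582950560590.89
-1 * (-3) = 3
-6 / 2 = -3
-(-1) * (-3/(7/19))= -57/7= -8.14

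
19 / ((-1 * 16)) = -19 / 16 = -1.19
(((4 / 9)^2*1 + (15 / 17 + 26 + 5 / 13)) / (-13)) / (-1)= 491642 / 232713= 2.11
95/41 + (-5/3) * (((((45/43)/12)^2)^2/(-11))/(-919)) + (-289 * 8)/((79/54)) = -45222046510787790977/28657145728473856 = -1578.04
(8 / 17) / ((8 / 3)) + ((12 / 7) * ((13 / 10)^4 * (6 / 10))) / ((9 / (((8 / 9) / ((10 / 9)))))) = 813662 / 1859375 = 0.44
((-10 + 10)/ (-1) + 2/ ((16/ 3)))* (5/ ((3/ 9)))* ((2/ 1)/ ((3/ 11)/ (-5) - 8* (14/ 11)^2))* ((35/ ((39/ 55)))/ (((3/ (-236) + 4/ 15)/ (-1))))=15460396875/ 92011751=168.03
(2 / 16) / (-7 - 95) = -1 / 816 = -0.00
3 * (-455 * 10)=-13650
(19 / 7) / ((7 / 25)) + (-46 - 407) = -21722 / 49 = -443.31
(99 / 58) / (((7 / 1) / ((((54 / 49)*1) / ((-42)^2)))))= 297 / 1949612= 0.00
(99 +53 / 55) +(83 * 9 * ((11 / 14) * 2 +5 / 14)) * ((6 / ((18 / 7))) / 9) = 52081 / 110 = 473.46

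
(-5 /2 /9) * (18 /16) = -5 /16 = -0.31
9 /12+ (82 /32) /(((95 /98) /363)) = 729837 /760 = 960.31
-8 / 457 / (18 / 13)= -52 / 4113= -0.01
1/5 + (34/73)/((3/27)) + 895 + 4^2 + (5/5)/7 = 2339191/2555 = 915.53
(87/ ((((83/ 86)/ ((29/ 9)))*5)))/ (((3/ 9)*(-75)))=-72326/ 31125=-2.32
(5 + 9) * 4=56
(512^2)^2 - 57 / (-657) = 15049565405203 / 219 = 68719476736.09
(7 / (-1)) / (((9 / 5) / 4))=-140 / 9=-15.56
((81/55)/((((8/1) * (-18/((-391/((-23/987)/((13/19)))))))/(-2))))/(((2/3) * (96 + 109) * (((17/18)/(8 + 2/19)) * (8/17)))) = 371034027/11840800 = 31.34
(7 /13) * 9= 63 /13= 4.85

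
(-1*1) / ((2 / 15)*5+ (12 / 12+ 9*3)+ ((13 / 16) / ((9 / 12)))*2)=-6 / 185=-0.03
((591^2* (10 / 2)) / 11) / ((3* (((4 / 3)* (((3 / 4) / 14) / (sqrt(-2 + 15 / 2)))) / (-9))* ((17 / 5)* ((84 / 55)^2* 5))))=-160087125* sqrt(22) / 1904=-394367.21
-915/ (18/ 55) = -16775/ 6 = -2795.83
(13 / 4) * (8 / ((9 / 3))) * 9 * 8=624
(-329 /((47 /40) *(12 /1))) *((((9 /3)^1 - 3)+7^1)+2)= -210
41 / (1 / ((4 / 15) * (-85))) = -929.33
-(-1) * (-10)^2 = 100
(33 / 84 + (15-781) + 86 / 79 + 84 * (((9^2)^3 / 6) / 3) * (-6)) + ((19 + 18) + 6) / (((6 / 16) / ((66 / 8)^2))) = -32899757337 / 2212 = -14873308.02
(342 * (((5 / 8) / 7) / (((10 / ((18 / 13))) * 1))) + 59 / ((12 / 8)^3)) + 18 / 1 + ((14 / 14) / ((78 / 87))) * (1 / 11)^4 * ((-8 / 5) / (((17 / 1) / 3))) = 39.71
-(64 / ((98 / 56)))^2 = -65536 / 49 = -1337.47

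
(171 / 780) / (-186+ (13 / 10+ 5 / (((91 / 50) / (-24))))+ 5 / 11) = -4389 / 5008594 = -0.00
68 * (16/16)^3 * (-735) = -49980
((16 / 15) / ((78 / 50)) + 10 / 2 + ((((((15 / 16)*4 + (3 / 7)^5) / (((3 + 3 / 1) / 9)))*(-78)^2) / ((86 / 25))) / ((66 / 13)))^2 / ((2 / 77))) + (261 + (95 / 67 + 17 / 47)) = 524200131093561204761534339 / 3518744742655938432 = 148973616.85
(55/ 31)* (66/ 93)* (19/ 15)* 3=4598/ 961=4.78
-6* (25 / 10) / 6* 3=-15 / 2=-7.50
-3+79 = 76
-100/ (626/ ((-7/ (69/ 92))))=1400/ 939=1.49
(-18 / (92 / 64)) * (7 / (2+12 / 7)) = -7056 / 299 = -23.60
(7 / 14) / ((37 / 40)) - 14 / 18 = -0.24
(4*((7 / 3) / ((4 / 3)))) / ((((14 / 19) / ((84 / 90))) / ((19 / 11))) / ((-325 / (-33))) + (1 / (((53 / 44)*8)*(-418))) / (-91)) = 243754420 / 1616171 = 150.82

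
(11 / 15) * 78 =286 / 5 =57.20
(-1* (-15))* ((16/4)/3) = 20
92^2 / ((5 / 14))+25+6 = 118651 / 5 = 23730.20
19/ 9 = 2.11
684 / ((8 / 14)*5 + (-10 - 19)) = -26.16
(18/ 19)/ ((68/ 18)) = 81/ 323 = 0.25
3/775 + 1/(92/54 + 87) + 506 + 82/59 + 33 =11836098373/21902275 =540.40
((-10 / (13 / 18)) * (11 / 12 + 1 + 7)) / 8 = -15.43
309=309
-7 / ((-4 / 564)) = 987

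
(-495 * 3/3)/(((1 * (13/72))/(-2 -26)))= 997920/13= 76763.08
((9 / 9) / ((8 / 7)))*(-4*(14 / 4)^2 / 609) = -49 / 696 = -0.07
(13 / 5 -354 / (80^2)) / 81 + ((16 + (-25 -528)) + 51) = -125963057 / 259200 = -485.97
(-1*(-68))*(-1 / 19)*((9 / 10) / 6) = -51 / 95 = -0.54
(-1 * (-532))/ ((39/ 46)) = 627.49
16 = 16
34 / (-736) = -17 / 368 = -0.05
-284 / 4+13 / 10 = -697 / 10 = -69.70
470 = 470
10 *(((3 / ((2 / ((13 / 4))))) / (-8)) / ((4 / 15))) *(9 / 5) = -41.13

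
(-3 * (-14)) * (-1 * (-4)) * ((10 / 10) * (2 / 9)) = 112 / 3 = 37.33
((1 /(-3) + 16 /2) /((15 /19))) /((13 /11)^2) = 52877 /7605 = 6.95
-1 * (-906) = 906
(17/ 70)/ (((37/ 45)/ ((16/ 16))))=153/ 518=0.30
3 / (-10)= -3 / 10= -0.30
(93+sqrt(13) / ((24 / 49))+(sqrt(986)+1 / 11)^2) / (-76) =-32640 / 2299-49*sqrt(13) / 1824-sqrt(986) / 418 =-14.37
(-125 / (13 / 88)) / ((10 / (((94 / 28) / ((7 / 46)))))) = -1189100 / 637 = -1866.72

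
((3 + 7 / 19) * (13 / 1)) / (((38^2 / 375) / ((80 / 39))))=160000 / 6859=23.33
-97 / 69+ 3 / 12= -319 / 276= -1.16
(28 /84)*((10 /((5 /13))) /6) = 13 /9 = 1.44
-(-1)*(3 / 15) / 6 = 1 / 30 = 0.03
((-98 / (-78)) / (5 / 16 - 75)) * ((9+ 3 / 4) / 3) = -196 / 3585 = -0.05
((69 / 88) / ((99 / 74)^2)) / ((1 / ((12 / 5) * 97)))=101.99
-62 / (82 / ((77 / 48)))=-2387 / 1968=-1.21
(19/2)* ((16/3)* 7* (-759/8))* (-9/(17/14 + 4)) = 4239774/73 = 58079.10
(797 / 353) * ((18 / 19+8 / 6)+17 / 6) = 464651 / 40242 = 11.55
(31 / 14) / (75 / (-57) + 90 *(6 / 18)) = 589 / 7630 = 0.08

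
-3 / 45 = -1 / 15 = -0.07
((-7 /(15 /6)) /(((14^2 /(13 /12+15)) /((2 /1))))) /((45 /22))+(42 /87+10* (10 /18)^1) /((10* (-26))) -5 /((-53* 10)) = -22511779 /94410225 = -0.24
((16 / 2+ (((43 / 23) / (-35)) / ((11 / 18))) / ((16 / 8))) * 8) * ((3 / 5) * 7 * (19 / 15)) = 10708856 / 31625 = 338.62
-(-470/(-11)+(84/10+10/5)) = -2922/55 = -53.13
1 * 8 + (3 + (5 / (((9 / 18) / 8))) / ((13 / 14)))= 1263 / 13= 97.15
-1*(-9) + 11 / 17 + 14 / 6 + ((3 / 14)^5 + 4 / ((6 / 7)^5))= 20.63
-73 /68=-1.07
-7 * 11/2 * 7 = -539/2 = -269.50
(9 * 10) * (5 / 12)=75 / 2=37.50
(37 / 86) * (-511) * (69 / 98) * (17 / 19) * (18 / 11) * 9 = -256630113 / 125818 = -2039.69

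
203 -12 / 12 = 202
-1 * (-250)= 250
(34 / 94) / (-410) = -17 / 19270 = -0.00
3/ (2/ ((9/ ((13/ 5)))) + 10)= 135/ 476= 0.28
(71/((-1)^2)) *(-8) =-568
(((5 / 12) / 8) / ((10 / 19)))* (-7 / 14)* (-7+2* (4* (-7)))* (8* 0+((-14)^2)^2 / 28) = 136857 / 32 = 4276.78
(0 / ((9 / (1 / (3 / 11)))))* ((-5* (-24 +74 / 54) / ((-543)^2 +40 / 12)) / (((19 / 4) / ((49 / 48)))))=0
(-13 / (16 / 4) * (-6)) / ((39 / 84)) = 42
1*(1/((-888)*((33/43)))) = -43/29304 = -0.00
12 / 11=1.09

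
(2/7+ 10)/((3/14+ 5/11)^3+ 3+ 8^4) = 37566144/14971722863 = 0.00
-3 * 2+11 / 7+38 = 235 / 7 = 33.57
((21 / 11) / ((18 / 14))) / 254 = 49 / 8382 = 0.01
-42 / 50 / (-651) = 1 / 775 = 0.00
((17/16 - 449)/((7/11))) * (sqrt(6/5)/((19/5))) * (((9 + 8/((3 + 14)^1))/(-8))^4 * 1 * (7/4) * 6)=-158911324877151 * sqrt(30)/207998025728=-4184.62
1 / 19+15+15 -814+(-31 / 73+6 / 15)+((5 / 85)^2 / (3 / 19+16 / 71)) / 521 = -423226771243043 / 539849339755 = -783.97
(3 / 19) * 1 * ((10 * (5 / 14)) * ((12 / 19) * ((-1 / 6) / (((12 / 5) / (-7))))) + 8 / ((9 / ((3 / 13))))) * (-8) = -1.64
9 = 9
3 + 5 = 8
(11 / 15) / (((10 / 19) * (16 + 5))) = 209 / 3150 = 0.07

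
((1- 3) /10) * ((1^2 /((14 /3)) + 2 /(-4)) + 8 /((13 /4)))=-198 /455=-0.44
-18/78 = -3/13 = -0.23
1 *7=7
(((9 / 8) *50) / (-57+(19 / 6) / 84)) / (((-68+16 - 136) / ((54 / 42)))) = 18225 / 2698646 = 0.01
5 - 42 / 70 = 4.40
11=11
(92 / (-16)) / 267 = -23 / 1068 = -0.02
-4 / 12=-0.33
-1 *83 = -83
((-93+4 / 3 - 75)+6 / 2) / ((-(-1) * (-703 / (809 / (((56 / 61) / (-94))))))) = -1138826873 / 59052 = -19285.15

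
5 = 5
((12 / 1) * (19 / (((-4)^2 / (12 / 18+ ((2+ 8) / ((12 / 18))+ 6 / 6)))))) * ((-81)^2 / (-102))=-1038825 / 68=-15276.84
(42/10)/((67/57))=1197/335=3.57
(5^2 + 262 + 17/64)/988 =18385/63232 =0.29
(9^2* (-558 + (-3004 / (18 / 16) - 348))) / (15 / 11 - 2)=455202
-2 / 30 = -1 / 15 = -0.07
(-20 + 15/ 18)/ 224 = -115/ 1344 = -0.09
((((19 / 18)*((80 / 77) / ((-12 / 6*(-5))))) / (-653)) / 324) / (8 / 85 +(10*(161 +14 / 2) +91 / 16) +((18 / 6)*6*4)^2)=-25840 / 342462698686647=-0.00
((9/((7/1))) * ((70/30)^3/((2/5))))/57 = 245/342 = 0.72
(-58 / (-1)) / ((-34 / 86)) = -2494 / 17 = -146.71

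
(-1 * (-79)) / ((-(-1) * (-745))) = -79 / 745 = -0.11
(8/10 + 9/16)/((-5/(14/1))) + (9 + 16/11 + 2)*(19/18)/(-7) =-789059/138600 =-5.69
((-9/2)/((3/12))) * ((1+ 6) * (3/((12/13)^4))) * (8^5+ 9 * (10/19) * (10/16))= -497936786711/29184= -17061978.71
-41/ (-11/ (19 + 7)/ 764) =814424/ 11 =74038.55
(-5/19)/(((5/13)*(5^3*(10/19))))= -13/1250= -0.01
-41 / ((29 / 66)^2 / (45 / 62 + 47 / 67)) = -529447842 / 1746757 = -303.10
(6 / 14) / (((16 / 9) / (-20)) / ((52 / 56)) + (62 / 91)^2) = 159705 / 137308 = 1.16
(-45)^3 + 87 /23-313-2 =-2103033 /23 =-91436.22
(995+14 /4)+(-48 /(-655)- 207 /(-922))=998.80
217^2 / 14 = 6727 / 2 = 3363.50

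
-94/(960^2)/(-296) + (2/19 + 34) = 88385127293/2591539200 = 34.11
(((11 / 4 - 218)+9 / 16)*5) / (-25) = 687 / 16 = 42.94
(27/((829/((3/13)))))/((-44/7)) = -567/474188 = -0.00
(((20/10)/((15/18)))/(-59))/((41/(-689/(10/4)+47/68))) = 280407/1028075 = 0.27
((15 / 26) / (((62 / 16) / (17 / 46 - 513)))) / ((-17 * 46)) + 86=312033109 / 3624179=86.10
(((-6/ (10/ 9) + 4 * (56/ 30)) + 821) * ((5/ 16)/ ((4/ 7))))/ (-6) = -43211/ 576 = -75.02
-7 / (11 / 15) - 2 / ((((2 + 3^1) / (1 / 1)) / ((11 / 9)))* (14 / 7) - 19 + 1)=-5549 / 594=-9.34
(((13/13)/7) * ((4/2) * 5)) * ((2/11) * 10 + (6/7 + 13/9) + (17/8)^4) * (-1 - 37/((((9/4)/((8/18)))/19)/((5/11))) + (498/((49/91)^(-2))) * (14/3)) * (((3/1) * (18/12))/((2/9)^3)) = 287436970436046345/32833568768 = 8754362.72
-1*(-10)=10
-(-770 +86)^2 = -467856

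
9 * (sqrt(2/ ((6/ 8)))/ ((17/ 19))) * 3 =342 * sqrt(6)/ 17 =49.28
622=622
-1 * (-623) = 623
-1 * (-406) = 406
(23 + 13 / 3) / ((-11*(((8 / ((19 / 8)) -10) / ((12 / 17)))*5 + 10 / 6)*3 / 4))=12464 / 170445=0.07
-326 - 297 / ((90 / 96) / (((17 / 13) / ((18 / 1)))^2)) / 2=-2485588 / 7605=-326.84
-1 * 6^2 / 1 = -36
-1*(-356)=356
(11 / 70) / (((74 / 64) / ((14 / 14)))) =176 / 1295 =0.14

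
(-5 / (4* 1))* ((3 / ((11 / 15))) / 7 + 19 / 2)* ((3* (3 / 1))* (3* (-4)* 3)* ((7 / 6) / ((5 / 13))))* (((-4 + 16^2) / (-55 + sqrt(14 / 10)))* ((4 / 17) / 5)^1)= -343414890 / 128503 - 68682978* sqrt(35) / 7067665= -2729.92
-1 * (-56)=56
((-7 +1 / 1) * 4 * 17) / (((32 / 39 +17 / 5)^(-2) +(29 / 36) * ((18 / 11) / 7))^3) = -463043014588787329142136768 / 16578236441295230990471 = -27930.78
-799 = -799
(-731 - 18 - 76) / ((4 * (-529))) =0.39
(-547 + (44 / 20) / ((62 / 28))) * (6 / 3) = -169262 / 155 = -1092.01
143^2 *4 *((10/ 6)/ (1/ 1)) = 408980/ 3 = 136326.67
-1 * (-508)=508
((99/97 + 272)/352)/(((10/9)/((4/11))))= 238347/938960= 0.25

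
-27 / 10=-2.70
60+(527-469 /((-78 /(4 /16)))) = 183613 /312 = 588.50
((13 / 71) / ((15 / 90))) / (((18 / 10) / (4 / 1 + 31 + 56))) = 11830 / 213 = 55.54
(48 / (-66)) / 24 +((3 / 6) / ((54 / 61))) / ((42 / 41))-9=-423065 / 49896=-8.48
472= 472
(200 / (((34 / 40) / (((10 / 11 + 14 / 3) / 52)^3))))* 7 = 2725408000 / 1342211013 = 2.03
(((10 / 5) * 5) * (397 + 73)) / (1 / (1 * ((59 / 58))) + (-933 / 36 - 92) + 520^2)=3327600 / 191360411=0.02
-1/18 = -0.06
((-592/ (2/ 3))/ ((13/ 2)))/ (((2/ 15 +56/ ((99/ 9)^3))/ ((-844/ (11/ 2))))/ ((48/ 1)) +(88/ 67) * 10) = -8749396085760/ 841173438079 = -10.40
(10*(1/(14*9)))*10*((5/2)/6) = 125/378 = 0.33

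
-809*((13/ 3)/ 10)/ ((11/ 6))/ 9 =-10517/ 495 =-21.25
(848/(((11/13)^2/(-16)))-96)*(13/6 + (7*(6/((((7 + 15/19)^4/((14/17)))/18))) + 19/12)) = -287766543215337/3855149177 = -74644.72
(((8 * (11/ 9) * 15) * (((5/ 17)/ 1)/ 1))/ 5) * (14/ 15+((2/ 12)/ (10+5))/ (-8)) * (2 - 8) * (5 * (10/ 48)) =-184525/ 3672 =-50.25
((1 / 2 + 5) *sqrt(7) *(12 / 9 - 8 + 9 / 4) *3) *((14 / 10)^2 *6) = -85701 *sqrt(7) / 100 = -2267.44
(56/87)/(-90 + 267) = 56/15399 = 0.00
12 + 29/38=485/38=12.76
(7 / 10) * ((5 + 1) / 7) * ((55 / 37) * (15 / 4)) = 495 / 148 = 3.34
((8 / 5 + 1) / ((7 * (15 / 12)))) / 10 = 26 / 875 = 0.03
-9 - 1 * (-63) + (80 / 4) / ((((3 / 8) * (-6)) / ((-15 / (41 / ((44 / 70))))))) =48254 / 861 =56.04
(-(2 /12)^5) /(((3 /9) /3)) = -1 /864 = -0.00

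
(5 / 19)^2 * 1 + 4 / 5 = 1569 / 1805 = 0.87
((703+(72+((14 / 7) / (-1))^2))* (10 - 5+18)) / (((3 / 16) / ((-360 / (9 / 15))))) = -57334400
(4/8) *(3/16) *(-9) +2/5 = -71/160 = -0.44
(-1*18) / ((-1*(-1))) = -18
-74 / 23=-3.22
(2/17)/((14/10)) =10/119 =0.08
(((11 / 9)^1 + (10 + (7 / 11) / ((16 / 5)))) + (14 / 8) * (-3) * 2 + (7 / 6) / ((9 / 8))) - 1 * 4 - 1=-14455 / 4752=-3.04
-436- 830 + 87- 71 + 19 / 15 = -18731 / 15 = -1248.73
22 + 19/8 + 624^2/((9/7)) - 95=2422219/8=302777.38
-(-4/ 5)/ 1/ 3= 0.27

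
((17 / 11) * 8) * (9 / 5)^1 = 1224 / 55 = 22.25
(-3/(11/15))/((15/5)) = -15/11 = -1.36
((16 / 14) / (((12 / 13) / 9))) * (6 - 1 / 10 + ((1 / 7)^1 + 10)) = 43797 / 245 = 178.76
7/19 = 0.37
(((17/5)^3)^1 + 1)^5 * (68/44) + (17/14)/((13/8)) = 456444991848941822036/2777099609375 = 164360324.10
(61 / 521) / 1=61 / 521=0.12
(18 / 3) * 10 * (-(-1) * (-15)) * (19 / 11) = -17100 / 11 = -1554.55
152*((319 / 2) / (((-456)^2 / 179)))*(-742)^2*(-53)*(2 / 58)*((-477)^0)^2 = -14363801837 / 684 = -20999710.29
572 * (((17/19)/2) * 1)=4862/19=255.89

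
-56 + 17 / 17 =-55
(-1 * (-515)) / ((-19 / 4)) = -2060 / 19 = -108.42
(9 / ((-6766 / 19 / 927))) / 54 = -5871 / 13532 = -0.43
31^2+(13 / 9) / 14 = 121099 / 126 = 961.10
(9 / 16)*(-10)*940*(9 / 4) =-95175 / 8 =-11896.88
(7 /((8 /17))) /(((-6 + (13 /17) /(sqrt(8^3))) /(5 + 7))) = -158473728 /5326679 -631176 * sqrt(2) /5326679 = -29.92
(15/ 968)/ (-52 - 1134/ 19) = -285/ 2054096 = -0.00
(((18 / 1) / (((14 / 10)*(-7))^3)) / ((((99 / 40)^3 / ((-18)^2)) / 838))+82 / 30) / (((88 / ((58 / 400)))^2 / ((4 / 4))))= -671168271970061 / 727583581401600000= -0.00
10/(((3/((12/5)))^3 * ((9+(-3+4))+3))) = 128/325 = 0.39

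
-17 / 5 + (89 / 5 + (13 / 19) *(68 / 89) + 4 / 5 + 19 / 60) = 16.04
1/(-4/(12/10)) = -3/10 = -0.30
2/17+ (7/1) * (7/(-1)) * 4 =-3330/17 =-195.88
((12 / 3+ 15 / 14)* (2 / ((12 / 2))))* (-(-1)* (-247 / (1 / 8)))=-70148 / 21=-3340.38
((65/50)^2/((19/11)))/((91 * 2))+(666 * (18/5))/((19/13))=43636463/26600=1640.47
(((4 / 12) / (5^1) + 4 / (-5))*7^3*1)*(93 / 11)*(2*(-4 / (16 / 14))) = 74431 / 5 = 14886.20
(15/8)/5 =3/8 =0.38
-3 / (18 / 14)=-7 / 3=-2.33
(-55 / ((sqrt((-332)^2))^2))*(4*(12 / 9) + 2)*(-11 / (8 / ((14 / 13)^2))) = 326095 / 55883568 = 0.01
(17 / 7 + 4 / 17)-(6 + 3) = -754 / 119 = -6.34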